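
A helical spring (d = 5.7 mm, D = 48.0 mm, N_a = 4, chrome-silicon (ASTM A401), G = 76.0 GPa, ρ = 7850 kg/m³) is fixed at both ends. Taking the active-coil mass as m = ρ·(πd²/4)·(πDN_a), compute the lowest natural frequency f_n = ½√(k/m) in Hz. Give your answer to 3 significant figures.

k = Gd⁴/(8D³N_a) = (76.0×10³)(5.7⁴)/(8·48.0³·4) = 22.669 N/mm = 22669 N/m
Wire length L = πDN_a = π·48.0·4 = 603.19 mm
m = ρ·(πd²/4)·L = 7850 × 25.518×10⁻⁶ m² × 0.60319 m = 0.12083 kg
f_n = ½√(k/m) = 0.5·√(22669/0.12083) = 0.5·√(1.8762e+05) = 216.58 Hz

217 Hz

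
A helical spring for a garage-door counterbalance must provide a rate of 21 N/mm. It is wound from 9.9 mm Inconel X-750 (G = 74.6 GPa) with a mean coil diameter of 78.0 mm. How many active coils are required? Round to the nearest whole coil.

9

N_a = Gd⁴/(8D³k) = (74.6×10³ × 9.9⁴)/(8 × 78.0³ × 21)
    = 7.16605e+08 / 7.97247e+07 = 8.988 → 9 coils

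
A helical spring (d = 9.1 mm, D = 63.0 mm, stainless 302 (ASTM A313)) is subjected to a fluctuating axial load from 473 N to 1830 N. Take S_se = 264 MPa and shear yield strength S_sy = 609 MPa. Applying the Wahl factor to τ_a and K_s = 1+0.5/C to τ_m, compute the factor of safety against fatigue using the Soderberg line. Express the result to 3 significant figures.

0.912

C = D/d = 63.0/9.1 = 6.9231; K_W = (4C−1)/(4C−4)+0.615/C = 1.2155; K_s = 1+0.5/C = 1.0722
F_a = (F_max−F_min)/2 = 678.5 N; F_m = (F_max+F_min)/2 = 1151.5 N
τ_a = K_W·8F_aD/(πd³) = 1.2155 × 144.45 = 175.57 MPa
τ_m = K_s·8F_mD/(πd³) = 1.0722 × 245.14 = 262.85 MPa
Soderberg: 1/n_f = τ_a/S_se + τ_m/S_sy = 175.57/264 + 262.85/609 = 0.66503 + 0.43161 = 1.0966
n_f = 1/1.0966 = 0.9119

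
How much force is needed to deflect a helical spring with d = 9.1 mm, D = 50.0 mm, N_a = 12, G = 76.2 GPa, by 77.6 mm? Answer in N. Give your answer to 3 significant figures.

3380 N

k = Gd⁴/(8D³N_a) = (76.2×10³)(9.1⁴)/(8·50.0³·12) = 43.545 N/mm
F = k·δ = 43.545 × 77.6 = 3379.1 N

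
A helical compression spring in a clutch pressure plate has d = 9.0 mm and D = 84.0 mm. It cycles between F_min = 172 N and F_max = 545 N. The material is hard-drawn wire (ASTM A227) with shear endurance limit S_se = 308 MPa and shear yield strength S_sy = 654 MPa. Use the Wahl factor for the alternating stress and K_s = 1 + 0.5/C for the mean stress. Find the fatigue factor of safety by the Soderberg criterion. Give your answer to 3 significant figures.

2.67

C = D/d = 84.0/9.0 = 9.3333; K_W = (4C−1)/(4C−4)+0.615/C = 1.1559; K_s = 1+0.5/C = 1.0536
F_a = (F_max−F_min)/2 = 186.5 N; F_m = (F_max+F_min)/2 = 358.5 N
τ_a = K_W·8F_aD/(πd³) = 1.1559 × 54.723 = 63.254 MPa
τ_m = K_s·8F_mD/(πd³) = 1.0536 × 105.19 = 110.83 MPa
Soderberg: 1/n_f = τ_a/S_se + τ_m/S_sy = 63.254/308 + 110.83/654 = 0.20537 + 0.16946 = 0.37483
n_f = 1/0.37483 = 2.668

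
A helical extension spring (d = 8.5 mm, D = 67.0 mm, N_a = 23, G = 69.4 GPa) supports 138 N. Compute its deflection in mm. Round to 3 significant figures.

k = Gd⁴/(8D³N_a) = (69.4×10³)(8.5⁴)/(8·67.0³·23) = 6.5463 N/mm
δ = F/k = 138 / 6.5463 = 21.081 mm

21.1 mm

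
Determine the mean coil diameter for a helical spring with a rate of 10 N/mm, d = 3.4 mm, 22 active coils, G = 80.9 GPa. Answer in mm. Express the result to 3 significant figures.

18.3 mm

D = (Gd⁴/(8N_a·k))^(1/3) = (80.9×10³·3.4⁴/(8·22·10))^(1/3)
  = (6142.59)^(1/3) = 18.3140 mm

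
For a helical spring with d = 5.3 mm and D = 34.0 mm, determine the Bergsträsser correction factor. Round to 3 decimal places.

C = D/d = 34.0/5.3 = 6.4151
K_B = (4C+2)/(4C−3) = 27.660/22.660 = 1.2206

1.221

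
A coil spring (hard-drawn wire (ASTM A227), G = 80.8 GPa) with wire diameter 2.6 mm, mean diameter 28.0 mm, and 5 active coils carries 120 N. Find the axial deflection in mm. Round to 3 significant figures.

28.5 mm

k = Gd⁴/(8D³N_a) = (80.8×10³)(2.6⁴)/(8·28.0³·5) = 4.205 N/mm
δ = F/k = 120 / 4.205 = 28.537 mm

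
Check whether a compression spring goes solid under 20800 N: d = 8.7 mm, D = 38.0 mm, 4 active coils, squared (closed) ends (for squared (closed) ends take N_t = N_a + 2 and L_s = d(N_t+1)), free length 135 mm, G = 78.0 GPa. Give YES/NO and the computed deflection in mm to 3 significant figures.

k = Gd⁴/(8D³N_a) = (78.0×10³)(8.7⁴)/(8·38.0³·4) = 254.49 N/mm
N_t = 6; L_s = 8.7·7 = 60.9 mm; δ_solid = L₀ − L_s = 135 − 60.9 = 74.1 mm
δ = F/k = 20800/254.49 = 81.732 mm
δ ≥ δ_solid → spring goes solid

YES, δ = 81.7 mm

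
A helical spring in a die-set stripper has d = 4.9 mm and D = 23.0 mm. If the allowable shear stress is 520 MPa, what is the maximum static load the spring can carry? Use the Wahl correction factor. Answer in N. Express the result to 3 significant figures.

783 N

C = D/d = 23.0/4.9 = 4.6939
K_W = (4C−1)/(4C−4) + 0.615/C = 17.776/14.776 + 0.1310 = 1.3341
τ_max = K·8FD/(πd³) → F_max = τ_allow·πd³/(8DK)
F_max = 520·π·4.9³/(8·23.0·1.3341) = 1.9219e+05/245.47 = 782.98 N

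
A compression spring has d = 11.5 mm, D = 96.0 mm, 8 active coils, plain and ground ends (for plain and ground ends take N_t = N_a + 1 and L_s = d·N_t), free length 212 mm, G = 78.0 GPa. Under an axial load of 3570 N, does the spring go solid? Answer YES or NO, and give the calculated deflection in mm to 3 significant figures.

YES, δ = 148 mm

k = Gd⁴/(8D³N_a) = (78.0×10³)(11.5⁴)/(8·96.0³·8) = 24.093 N/mm
N_t = 9; L_s = 11.5·9 = 103.5 mm; δ_solid = L₀ − L_s = 212 − 103.5 = 108.5 mm
δ = F/k = 3570/24.093 = 148.18 mm
δ ≥ δ_solid → spring goes solid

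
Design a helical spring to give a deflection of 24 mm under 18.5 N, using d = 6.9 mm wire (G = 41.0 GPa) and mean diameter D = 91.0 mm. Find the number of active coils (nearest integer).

Required rate k = F/δ = 18.5/24 = 0.77083 N/mm
N_a = Gd⁴/(8D³k) = (41.0×10³ × 6.9⁴)/(8 × 91.0³ × 0.77083)
    = 9.29352e+07 / 4.64702e+06 = 20 → 20 coils

20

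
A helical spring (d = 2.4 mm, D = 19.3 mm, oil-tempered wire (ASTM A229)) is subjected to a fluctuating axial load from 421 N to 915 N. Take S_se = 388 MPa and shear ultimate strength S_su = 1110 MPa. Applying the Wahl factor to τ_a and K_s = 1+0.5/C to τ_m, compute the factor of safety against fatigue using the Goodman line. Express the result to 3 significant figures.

C = D/d = 19.3/2.4 = 8.0417; K_W = (4C−1)/(4C−4)+0.615/C = 1.1830; K_s = 1+0.5/C = 1.0622
F_a = (F_max−F_min)/2 = 247 N; F_m = (F_max+F_min)/2 = 668 N
τ_a = K_W·8F_aD/(πd³) = 1.1830 × 878.13 = 1038.8 MPa
τ_m = K_s·8F_mD/(πd³) = 1.0622 × 2374.9 = 2522.5 MPa
Goodman: 1/n_f = τ_a/S_se + τ_m/S_su = 1038.8/388 + 2522.5/1110 = 2.67737 + 2.27255 = 4.9499
n_f = 1/4.9499 = 0.202

0.202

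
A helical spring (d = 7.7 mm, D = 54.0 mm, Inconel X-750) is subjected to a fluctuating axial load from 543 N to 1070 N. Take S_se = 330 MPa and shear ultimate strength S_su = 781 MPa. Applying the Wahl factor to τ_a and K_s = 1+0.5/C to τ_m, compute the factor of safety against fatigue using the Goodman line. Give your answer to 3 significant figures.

1.60

C = D/d = 54.0/7.7 = 7.0130; K_W = (4C−1)/(4C−4)+0.615/C = 1.2124; K_s = 1+0.5/C = 1.0713
F_a = (F_max−F_min)/2 = 263.5 N; F_m = (F_max+F_min)/2 = 806.5 N
τ_a = K_W·8F_aD/(πd³) = 1.2124 × 79.367 = 96.227 MPa
τ_m = K_s·8F_mD/(πd³) = 1.0713 × 242.92 = 260.24 MPa
Goodman: 1/n_f = τ_a/S_se + τ_m/S_su = 96.227/330 + 260.24/781 = 0.29160 + 0.33322 = 0.62481
n_f = 1/0.62481 = 1.6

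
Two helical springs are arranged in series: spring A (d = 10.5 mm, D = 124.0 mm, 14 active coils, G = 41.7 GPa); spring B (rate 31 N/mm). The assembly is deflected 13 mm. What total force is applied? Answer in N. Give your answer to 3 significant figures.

28.7 N

k_A = Gd⁴/(8D³N_a) = (41.7×10³)(10.5⁴)/(8·124.0³·14) = 2.3736 N/mm
Series: 1/k_eq = 1/2.3736 + 1/31 = 0.45356; k_eq = 2.2048 N/mm
F = k_eq·δ = 2.2048·13 = 28.662 N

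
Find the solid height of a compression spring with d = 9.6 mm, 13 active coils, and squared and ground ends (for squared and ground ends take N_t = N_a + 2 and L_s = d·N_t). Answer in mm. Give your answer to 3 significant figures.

squared and ground ends: N_t = N_a + 2 = 13 + 2 = 15
L_s = d·N_t = 9.6 × 15 = 144 mm

144 mm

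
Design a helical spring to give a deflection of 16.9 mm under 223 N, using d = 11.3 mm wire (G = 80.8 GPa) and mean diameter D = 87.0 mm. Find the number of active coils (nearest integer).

19

Required rate k = F/δ = 223/16.9 = 13.195 N/mm
N_a = Gd⁴/(8D³k) = (80.8×10³ × 11.3⁴)/(8 × 87.0³ × 13.195)
    = 1.31742e+09 / 6.9513e+07 = 18.95 → 19 coils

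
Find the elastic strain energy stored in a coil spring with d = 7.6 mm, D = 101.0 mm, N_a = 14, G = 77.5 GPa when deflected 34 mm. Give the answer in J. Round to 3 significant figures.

1.30 J

k = Gd⁴/(8D³N_a) = (77.5×10³)(7.6⁴)/(8·101.0³·14) = 2.2406 N/mm
U = ½kδ² = 0.5 × 2.2406 × 34² = 1295.1 N·mm = 1.2951 J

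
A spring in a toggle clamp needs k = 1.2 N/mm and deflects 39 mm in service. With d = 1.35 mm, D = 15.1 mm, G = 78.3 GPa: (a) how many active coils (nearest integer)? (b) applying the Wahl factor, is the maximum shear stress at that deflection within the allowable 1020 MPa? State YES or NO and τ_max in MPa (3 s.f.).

(a) 8 coils; (b) YES, τ_max = 812 MPa

N_a = Gd⁴/(8D³k) = (78.3×10³)(1.35⁴)/(8·15.1³·1.2) = 7.869 → N_a = 8
Actual rate k = Gd⁴/(8D³·8) = 1.1803 N/mm
Working load F = kδ = 1.1803·39 = 46.031 N
C = 15.1/1.35 = 11.1852; K_W = (4C−1)/(4C−4)+0.615/C = 1.1286
τ_max = K_W·8FD/(πd³) = 1.1286·719.39 = 811.92 MPa
τ_max ≤ 1020 MPa → acceptable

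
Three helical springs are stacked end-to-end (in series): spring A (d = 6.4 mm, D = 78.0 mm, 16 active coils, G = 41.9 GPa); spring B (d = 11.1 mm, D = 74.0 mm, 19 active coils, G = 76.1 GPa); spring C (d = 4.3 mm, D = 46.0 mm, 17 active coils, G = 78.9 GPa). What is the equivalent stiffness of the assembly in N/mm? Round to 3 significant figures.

k_A = Gd⁴/(8D³N_a) = (41.9×10³)(6.4⁴)/(8·78.0³·16) = 1.1573 N/mm
k_B = Gd⁴/(8D³N_a) = (76.1×10³)(11.1⁴)/(8·74.0³·19) = 18.756 N/mm
k_C = Gd⁴/(8D³N_a) = (78.9×10³)(4.3⁴)/(8·46.0³·17) = 2.0377 N/mm
Series: 1/k_eq = 1/1.1573 + 1/18.756 + 1/2.0377 = 1.4082; k_eq = 0.71015 N/mm

0.710 N/mm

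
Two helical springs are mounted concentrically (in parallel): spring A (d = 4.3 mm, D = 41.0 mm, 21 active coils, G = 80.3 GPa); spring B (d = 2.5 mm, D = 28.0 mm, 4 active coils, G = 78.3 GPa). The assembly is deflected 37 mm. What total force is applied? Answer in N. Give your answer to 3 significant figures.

k_A = Gd⁴/(8D³N_a) = (80.3×10³)(4.3⁴)/(8·41.0³·21) = 2.371 N/mm
k_B = Gd⁴/(8D³N_a) = (78.3×10³)(2.5⁴)/(8·28.0³·4) = 4.3541 N/mm
Parallel: k_eq = 2.371 + 4.3541 = 6.7251 N/mm
F = k_eq·δ = 6.7251·37 = 248.83 N

249 N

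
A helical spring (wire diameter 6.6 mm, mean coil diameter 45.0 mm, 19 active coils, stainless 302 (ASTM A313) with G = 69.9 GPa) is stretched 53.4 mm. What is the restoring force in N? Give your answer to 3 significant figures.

511 N

k = Gd⁴/(8D³N_a) = (69.9×10³)(6.6⁴)/(8·45.0³·19) = 9.5757 N/mm
F = k·δ = 9.5757 × 53.4 = 511.34 N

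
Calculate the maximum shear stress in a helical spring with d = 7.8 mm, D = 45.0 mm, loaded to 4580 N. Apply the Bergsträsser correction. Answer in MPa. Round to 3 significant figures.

1380 MPa

Spring index C = D/d = 45.0/7.8 = 5.7692
K_B = (4C+2)/(4C−3) = 25.077/20.077 = 1.2490
τ₀ = 8FD/(πd³) = 8·4580·45.0/(π·7.8³) = 1.6488e+06/1490.8 = 1105.9 MPa
τ_max = K·τ₀ = 1.2490 × 1105.9 = 1381.4 MPa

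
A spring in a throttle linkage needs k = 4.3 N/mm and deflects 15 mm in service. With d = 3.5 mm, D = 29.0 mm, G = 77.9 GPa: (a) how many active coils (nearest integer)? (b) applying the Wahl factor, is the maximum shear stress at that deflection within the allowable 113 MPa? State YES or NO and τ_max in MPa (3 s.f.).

N_a = Gd⁴/(8D³k) = (77.9×10³)(3.5⁴)/(8·29.0³·4.3) = 13.93 → N_a = 14
Actual rate k = Gd⁴/(8D³·14) = 4.2795 N/mm
Working load F = kδ = 4.2795·15 = 64.193 N
C = 29.0/3.5 = 8.2857; K_W = (4C−1)/(4C−4)+0.615/C = 1.1772
τ_max = K_W·8FD/(πd³) = 1.1772·110.57 = 130.15 MPa
τ_max > 113 MPa → exceeds allowable

(a) 14 coils; (b) NO, τ_max = 130 MPa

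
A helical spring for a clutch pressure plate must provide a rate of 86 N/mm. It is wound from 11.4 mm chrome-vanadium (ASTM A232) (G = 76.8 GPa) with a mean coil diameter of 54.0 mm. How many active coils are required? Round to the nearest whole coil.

N_a = Gd⁴/(8D³k) = (76.8×10³ × 11.4⁴)/(8 × 54.0³ × 86)
    = 1.29712e+09 / 1.08335e+08 = 11.97 → 12 coils

12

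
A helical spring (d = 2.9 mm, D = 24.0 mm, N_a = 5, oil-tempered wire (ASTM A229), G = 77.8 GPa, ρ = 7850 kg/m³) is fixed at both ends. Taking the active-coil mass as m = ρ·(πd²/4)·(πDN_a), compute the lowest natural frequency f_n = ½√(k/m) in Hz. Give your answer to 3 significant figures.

k = Gd⁴/(8D³N_a) = (77.8×10³)(2.9⁴)/(8·24.0³·5) = 9.9513 N/mm = 9951.3 N/m
Wire length L = πDN_a = π·24.0·5 = 376.99 mm
m = ρ·(πd²/4)·L = 7850 × 6.6052×10⁻⁶ m² × 0.37699 m = 0.019547 kg
f_n = ½√(k/m) = 0.5·√(9951.3/0.019547) = 0.5·√(5.0909e+05) = 356.75 Hz

357 Hz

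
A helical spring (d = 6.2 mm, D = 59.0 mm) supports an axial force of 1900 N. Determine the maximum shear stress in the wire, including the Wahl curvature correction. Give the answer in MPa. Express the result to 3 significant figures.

Spring index C = D/d = 59.0/6.2 = 9.5161
K_W = (4C−1)/(4C−4) + 0.615/C = 37.065/34.065 + 0.0646 = 1.1527
τ₀ = 8FD/(πd³) = 8·1900·59.0/(π·6.2³) = 896800/748.73 = 1197.8 MPa
τ_max = K·τ₀ = 1.1527 × 1197.8 = 1380.7 MPa

1380 MPa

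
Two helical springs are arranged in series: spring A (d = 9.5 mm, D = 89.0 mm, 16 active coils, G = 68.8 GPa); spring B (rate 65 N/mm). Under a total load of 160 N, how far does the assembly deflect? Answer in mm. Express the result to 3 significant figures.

28.2 mm

k_A = Gd⁴/(8D³N_a) = (68.8×10³)(9.5⁴)/(8·89.0³·16) = 6.2102 N/mm
Series: 1/k_eq = 1/6.2102 + 1/65 = 0.17641; k_eq = 5.6686 N/mm
δ = F/k_eq = 160/5.6686 = 28.226 mm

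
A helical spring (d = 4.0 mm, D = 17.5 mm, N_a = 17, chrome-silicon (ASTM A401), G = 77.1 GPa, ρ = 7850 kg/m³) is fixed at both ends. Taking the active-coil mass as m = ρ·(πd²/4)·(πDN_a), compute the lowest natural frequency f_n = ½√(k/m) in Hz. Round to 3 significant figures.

271 Hz

k = Gd⁴/(8D³N_a) = (77.1×10³)(4.0⁴)/(8·17.5³·17) = 27.08 N/mm = 27080 N/m
Wire length L = πDN_a = π·17.5·17 = 934.62 mm
m = ρ·(πd²/4)·L = 7850 × 12.566×10⁻⁶ m² × 0.93462 m = 0.092197 kg
f_n = ½√(k/m) = 0.5·√(27080/0.092197) = 0.5·√(2.9371e+05) = 270.98 Hz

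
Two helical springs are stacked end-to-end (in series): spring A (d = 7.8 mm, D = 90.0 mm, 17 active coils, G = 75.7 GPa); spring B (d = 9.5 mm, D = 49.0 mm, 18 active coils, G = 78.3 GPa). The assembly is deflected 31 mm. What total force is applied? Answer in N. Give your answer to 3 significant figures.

k_A = Gd⁴/(8D³N_a) = (75.7×10³)(7.8⁴)/(8·90.0³·17) = 2.8262 N/mm
k_B = Gd⁴/(8D³N_a) = (78.3×10³)(9.5⁴)/(8·49.0³·18) = 37.645 N/mm
Series: 1/k_eq = 1/2.8262 + 1/37.645 = 0.38039; k_eq = 2.6289 N/mm
F = k_eq·δ = 2.6289·31 = 81.495 N

81.5 N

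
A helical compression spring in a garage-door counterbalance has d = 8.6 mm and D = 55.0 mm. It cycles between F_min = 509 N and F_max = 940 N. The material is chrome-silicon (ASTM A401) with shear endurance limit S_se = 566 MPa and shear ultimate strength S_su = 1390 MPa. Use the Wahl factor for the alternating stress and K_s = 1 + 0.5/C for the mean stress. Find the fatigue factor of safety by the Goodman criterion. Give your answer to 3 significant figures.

C = D/d = 55.0/8.6 = 6.3953; K_W = (4C−1)/(4C−4)+0.615/C = 1.2352; K_s = 1+0.5/C = 1.0782
F_a = (F_max−F_min)/2 = 215.5 N; F_m = (F_max+F_min)/2 = 724.5 N
τ_a = K_W·8F_aD/(πd³) = 1.2352 × 47.452 = 58.611 MPa
τ_m = K_s·8F_mD/(πd³) = 1.0782 × 159.53 = 172 MPa
Goodman: 1/n_f = τ_a/S_se + τ_m/S_su = 58.611/566 + 172/1390 = 0.10355 + 0.12374 = 0.2273
n_f = 1/0.2273 = 4.4

4.40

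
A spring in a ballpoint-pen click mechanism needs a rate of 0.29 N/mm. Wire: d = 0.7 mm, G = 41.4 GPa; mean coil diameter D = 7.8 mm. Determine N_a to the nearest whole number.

9

N_a = Gd⁴/(8D³k) = (41.4×10³ × 0.7⁴)/(8 × 7.8³ × 0.29)
    = 9940.14 / 1100.96 = 9.029 → 9 coils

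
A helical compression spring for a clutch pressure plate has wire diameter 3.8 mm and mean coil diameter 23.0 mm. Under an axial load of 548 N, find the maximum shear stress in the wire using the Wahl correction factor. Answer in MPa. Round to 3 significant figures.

Spring index C = D/d = 23.0/3.8 = 6.0526
K_W = (4C−1)/(4C−4) + 0.615/C = 23.211/20.211 + 0.1016 = 1.2500
τ₀ = 8FD/(πd³) = 8·548·23.0/(π·3.8³) = 100832/172.39 = 584.92 MPa
τ_max = K·τ₀ = 1.2500 × 584.92 = 731.18 MPa

731 MPa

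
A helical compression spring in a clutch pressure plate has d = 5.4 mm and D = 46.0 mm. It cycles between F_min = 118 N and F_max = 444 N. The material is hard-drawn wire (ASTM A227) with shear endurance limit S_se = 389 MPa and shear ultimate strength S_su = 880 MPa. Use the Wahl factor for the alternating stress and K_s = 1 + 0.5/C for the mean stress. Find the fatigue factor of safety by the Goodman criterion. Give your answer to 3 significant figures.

1.62

C = D/d = 46.0/5.4 = 8.5185; K_W = (4C−1)/(4C−4)+0.615/C = 1.1719; K_s = 1+0.5/C = 1.0587
F_a = (F_max−F_min)/2 = 163 N; F_m = (F_max+F_min)/2 = 281 N
τ_a = K_W·8F_aD/(πd³) = 1.1719 × 121.26 = 142.11 MPa
τ_m = K_s·8F_mD/(πd³) = 1.0587 × 209.04 = 221.31 MPa
Goodman: 1/n_f = τ_a/S_se + τ_m/S_su = 142.11/389 + 221.31/880 = 0.36531 + 0.25148 = 0.6168
n_f = 1/0.6168 = 1.621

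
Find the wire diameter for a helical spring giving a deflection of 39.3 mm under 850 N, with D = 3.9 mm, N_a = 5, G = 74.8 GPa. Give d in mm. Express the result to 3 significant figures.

Required rate k = F/δ = 850/39.3 = 21.628 N/mm
d = (8D³N_a·k / G)^(1/4) = (8·3.9³·5·21.628 / (74.8×10³))^0.25
  = (0.68609)^0.25 = 0.9101 mm

0.910 mm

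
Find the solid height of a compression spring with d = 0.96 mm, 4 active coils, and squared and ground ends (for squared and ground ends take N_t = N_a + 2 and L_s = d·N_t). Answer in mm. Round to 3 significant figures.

5.76 mm

squared and ground ends: N_t = N_a + 2 = 4 + 2 = 6
L_s = d·N_t = 0.96 × 6 = 5.76 mm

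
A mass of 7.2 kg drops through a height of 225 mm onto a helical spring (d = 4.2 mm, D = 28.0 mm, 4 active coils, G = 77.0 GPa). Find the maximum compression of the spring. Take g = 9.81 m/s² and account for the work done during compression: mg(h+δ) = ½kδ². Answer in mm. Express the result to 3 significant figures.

32.7 mm

k = Gd⁴/(8D³N_a) = (77.0×10³)(4.2⁴)/(8·28.0³·4) = 34.109 N/mm
W = mg = 7.2 × 9.81 = 70.632 N
½kδ² − Wδ − Wh = 0 → δ = (W + √(W² + 2kWh))/k
δ = (70.632 + √(4988.9 + 1.08412e+06))/34.109 = (70.632 + 1043.6)/34.109 = 32.667 mm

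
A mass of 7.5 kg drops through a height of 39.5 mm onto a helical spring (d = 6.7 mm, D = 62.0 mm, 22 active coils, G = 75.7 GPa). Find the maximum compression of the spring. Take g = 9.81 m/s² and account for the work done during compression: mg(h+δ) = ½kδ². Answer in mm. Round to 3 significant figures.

k = Gd⁴/(8D³N_a) = (75.7×10³)(6.7⁴)/(8·62.0³·22) = 3.6367 N/mm
W = mg = 7.5 × 9.81 = 73.575 N
½kδ² − Wδ − Wh = 0 → δ = (W + √(W² + 2kWh))/k
δ = (73.575 + √(5413.3 + 21138))/3.6367 = (73.575 + 162.95)/3.6367 = 65.037 mm

65.0 mm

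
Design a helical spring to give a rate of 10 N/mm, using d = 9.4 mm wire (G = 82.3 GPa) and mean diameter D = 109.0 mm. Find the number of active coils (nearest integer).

6

N_a = Gd⁴/(8D³k) = (82.3×10³ × 9.4⁴)/(8 × 109.0³ × 10)
    = 6.42556e+08 / 1.03602e+08 = 6.202 → 6 coils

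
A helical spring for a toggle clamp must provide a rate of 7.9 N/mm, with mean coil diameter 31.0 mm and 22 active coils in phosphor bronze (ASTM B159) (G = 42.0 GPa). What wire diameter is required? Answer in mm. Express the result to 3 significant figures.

d = (8D³N_a·k / G)^(1/4) = (8·31.0³·22·7.9 / (42.0×10³))^0.25
  = (986.22)^0.25 = 5.6039 mm

5.60 mm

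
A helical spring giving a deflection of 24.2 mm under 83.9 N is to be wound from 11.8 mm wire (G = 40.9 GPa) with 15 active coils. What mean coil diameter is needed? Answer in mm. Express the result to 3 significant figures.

Required rate k = F/δ = 83.9/24.2 = 3.4669 N/mm
D = (Gd⁴/(8N_a·k))^(1/3) = (40.9×10³·11.8⁴/(8·15·3.4669))^(1/3)
  = (1.906e+06)^(1/3) = 123.9865 mm

124 mm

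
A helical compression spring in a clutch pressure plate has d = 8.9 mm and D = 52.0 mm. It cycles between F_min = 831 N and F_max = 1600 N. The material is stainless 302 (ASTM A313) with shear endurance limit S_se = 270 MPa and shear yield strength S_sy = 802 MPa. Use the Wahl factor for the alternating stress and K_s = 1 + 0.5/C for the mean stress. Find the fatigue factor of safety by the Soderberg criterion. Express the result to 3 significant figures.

C = D/d = 52.0/8.9 = 5.8427; K_W = (4C−1)/(4C−4)+0.615/C = 1.2601; K_s = 1+0.5/C = 1.0856
F_a = (F_max−F_min)/2 = 384.5 N; F_m = (F_max+F_min)/2 = 1215.5 N
τ_a = K_W·8F_aD/(πd³) = 1.2601 × 72.222 = 91.009 MPa
τ_m = K_s·8F_mD/(πd³) = 1.0856 × 228.31 = 247.85 MPa
Soderberg: 1/n_f = τ_a/S_se + τ_m/S_sy = 91.009/270 + 247.85/802 = 0.33707 + 0.30904 = 0.64611
n_f = 1/0.64611 = 1.548

1.55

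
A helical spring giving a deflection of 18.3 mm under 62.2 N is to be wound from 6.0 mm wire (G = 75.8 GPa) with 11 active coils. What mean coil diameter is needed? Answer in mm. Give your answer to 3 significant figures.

69.0 mm

Required rate k = F/δ = 62.2/18.3 = 3.3989 N/mm
D = (Gd⁴/(8N_a·k))^(1/3) = (75.8×10³·6.0⁴/(8·11·3.3989))^(1/3)
  = (328437)^(1/3) = 68.9950 mm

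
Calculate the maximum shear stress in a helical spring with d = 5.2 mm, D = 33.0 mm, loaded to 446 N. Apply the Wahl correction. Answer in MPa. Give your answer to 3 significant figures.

330 MPa

Spring index C = D/d = 33.0/5.2 = 6.3462
K_W = (4C−1)/(4C−4) + 0.615/C = 24.385/21.385 + 0.0969 = 1.2372
τ₀ = 8FD/(πd³) = 8·446·33.0/(π·5.2³) = 117744/441.73 = 266.55 MPa
τ_max = K·τ₀ = 1.2372 × 266.55 = 329.77 MPa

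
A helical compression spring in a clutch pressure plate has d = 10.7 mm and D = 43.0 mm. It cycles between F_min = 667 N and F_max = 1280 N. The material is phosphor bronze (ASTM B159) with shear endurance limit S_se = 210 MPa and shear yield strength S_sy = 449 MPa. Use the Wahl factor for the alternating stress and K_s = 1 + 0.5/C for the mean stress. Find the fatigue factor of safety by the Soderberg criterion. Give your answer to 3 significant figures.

2.50

C = D/d = 43.0/10.7 = 4.0187; K_W = (4C−1)/(4C−4)+0.615/C = 1.4015; K_s = 1+0.5/C = 1.1244
F_a = (F_max−F_min)/2 = 306.5 N; F_m = (F_max+F_min)/2 = 973.5 N
τ_a = K_W·8F_aD/(πd³) = 1.4015 × 27.396 = 38.395 MPa
τ_m = K_s·8F_mD/(πd³) = 1.1244 × 87.015 = 97.841 MPa
Soderberg: 1/n_f = τ_a/S_se + τ_m/S_sy = 38.395/210 + 97.841/449 = 0.18283 + 0.21791 = 0.40074
n_f = 1/0.40074 = 2.495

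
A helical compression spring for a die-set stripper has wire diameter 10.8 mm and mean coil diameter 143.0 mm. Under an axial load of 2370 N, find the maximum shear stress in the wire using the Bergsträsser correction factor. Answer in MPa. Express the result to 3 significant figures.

Spring index C = D/d = 143.0/10.8 = 13.2407
K_B = (4C+2)/(4C−3) = 54.963/49.963 = 1.1001
τ₀ = 8FD/(πd³) = 8·2370·143.0/(π·10.8³) = 2.71128e+06/3957.5 = 685.1 MPa
τ_max = K·τ₀ = 1.1001 × 685.1 = 753.66 MPa

754 MPa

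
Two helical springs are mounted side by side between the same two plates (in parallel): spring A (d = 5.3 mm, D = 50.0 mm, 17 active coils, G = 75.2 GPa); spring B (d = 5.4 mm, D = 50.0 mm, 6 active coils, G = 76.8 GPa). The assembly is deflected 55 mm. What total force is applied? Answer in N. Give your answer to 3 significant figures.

791 N

k_A = Gd⁴/(8D³N_a) = (75.2×10³)(5.3⁴)/(8·50.0³·17) = 3.4904 N/mm
k_B = Gd⁴/(8D³N_a) = (76.8×10³)(5.4⁴)/(8·50.0³·6) = 10.884 N/mm
Parallel: k_eq = 3.4904 + 10.884 = 14.374 N/mm
F = k_eq·δ = 14.374·55 = 790.59 N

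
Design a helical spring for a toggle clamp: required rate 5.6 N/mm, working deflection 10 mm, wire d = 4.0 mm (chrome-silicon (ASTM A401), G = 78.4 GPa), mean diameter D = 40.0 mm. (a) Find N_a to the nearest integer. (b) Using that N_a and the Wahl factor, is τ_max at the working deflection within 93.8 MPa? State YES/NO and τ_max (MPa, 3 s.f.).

(a) 7 coils; (b) NO, τ_max = 102 MPa

N_a = Gd⁴/(8D³k) = (78.4×10³)(4.0⁴)/(8·40.0³·5.6) = 7 → N_a = 7
Actual rate k = Gd⁴/(8D³·7) = 5.6 N/mm
Working load F = kδ = 5.6·10 = 56 N
C = 40.0/4.0 = 10.0000; K_W = (4C−1)/(4C−4)+0.615/C = 1.1448
τ_max = K_W·8FD/(πd³) = 1.1448·89.127 = 102.04 MPa
τ_max > 93.8 MPa → exceeds allowable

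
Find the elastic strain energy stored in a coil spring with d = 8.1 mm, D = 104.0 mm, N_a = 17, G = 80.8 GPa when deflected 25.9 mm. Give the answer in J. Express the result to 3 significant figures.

k = Gd⁴/(8D³N_a) = (80.8×10³)(8.1⁴)/(8·104.0³·17) = 2.2736 N/mm
U = ½kδ² = 0.5 × 2.2736 × 25.9² = 762.57 N·mm = 0.76257 J

0.763 J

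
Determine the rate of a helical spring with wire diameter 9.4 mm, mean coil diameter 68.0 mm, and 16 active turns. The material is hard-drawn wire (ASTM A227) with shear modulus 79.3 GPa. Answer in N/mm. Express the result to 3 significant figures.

k = Gd⁴/(8D³N_a) = (79.3×10³ × 9.4⁴) / (8 × 68.0³ × 16)
  = 6.19134e+08 / 4.02473e+07 = 15.383 N/mm

15.4 N/mm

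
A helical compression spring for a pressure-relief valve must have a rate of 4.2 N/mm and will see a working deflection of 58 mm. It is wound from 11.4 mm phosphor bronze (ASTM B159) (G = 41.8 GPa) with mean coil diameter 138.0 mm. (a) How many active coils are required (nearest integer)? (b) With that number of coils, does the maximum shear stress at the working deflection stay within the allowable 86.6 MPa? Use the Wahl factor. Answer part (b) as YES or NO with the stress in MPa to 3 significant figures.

N_a = Gd⁴/(8D³k) = (41.8×10³)(11.4⁴)/(8·138.0³·4.2) = 7.995 → N_a = 8
Actual rate k = Gd⁴/(8D³·8) = 4.1974 N/mm
Working load F = kδ = 4.1974·58 = 243.45 N
C = 138.0/11.4 = 12.1053; K_W = (4C−1)/(4C−4)+0.615/C = 1.1183
τ_max = K_W·8FD/(πd³) = 1.1183·57.745 = 64.578 MPa
τ_max ≤ 86.6 MPa → acceptable

(a) 8 coils; (b) YES, τ_max = 64.6 MPa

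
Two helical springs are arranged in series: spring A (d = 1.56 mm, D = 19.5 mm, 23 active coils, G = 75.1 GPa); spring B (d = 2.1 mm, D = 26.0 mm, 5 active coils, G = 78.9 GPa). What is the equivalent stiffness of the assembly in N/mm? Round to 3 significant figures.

k_A = Gd⁴/(8D³N_a) = (75.1×10³)(1.56⁴)/(8·19.5³·23) = 0.326 N/mm
k_B = Gd⁴/(8D³N_a) = (78.9×10³)(2.1⁴)/(8·26.0³·5) = 2.1826 N/mm
Series: 1/k_eq = 1/0.326 + 1/2.1826 = 3.5257; k_eq = 0.28363 N/mm

0.284 N/mm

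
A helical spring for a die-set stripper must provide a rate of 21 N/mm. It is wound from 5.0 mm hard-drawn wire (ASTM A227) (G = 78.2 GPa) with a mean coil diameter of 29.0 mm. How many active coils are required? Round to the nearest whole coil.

12

N_a = Gd⁴/(8D³k) = (78.2×10³ × 5.0⁴)/(8 × 29.0³ × 21)
    = 4.8875e+07 / 4.09735e+06 = 11.93 → 12 coils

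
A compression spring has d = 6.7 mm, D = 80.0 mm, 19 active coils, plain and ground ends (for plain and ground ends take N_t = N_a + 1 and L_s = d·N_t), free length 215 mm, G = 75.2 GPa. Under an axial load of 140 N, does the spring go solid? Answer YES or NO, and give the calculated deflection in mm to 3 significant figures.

k = Gd⁴/(8D³N_a) = (75.2×10³)(6.7⁴)/(8·80.0³·19) = 1.9472 N/mm
N_t = 20; L_s = 6.7·20 = 134 mm; δ_solid = L₀ − L_s = 215 − 134 = 81 mm
δ = F/k = 140/1.9472 = 71.899 mm
δ < δ_solid → spring does not go solid

NO, δ = 71.9 mm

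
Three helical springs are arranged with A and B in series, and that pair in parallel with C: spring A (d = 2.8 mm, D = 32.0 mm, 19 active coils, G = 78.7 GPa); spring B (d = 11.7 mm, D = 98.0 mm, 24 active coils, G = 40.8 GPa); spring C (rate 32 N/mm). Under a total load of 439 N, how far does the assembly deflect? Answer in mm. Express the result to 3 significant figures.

k_A = Gd⁴/(8D³N_a) = (78.7×10³)(2.8⁴)/(8·32.0³·19) = 0.97121 N/mm
k_B = Gd⁴/(8D³N_a) = (40.8×10³)(11.7⁴)/(8·98.0³·24) = 4.2308 N/mm
Springs A,B series: k_AB = 1/(1/0.97121+1/4.2308) = 0.78989 N/mm; parallel with C: k_eq = 0.78989+32 = 32.79 N/mm
δ = F/k_eq = 439/32.79 = 13.388 mm

13.4 mm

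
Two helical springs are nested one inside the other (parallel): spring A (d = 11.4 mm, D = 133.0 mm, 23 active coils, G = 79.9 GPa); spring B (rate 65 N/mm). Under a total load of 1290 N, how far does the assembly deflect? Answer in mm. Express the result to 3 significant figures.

k_A = Gd⁴/(8D³N_a) = (79.9×10³)(11.4⁴)/(8·133.0³·23) = 3.1174 N/mm
Parallel: k_eq = 3.1174 + 65 = 68.117 N/mm
δ = F/k_eq = 1290/68.117 = 18.938 mm

18.9 mm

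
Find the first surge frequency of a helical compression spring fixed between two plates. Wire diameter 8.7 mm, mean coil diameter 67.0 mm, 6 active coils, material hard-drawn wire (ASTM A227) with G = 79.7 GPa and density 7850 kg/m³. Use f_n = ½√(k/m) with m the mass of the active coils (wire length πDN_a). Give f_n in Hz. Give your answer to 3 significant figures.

116 Hz

k = Gd⁴/(8D³N_a) = (79.7×10³)(8.7⁴)/(8·67.0³·6) = 31.628 N/mm = 31628 N/m
Wire length L = πDN_a = π·67.0·6 = 1262.9 mm
m = ρ·(πd²/4)·L = 7850 × 59.447×10⁻⁶ m² × 1.2629 m = 0.58935 kg
f_n = ½√(k/m) = 0.5·√(31628/0.58935) = 0.5·√(53666) = 115.83 Hz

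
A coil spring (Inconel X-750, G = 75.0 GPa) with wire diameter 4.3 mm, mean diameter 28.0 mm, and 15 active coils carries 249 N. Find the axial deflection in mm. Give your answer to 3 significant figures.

k = Gd⁴/(8D³N_a) = (75.0×10³)(4.3⁴)/(8·28.0³·15) = 9.7337 N/mm
δ = F/k = 249 / 9.7337 = 25.581 mm

25.6 mm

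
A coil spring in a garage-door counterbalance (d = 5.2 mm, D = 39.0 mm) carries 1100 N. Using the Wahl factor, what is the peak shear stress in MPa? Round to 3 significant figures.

Spring index C = D/d = 39.0/5.2 = 7.5000
K_W = (4C−1)/(4C−4) + 0.615/C = 29.000/26.000 + 0.0820 = 1.1974
τ₀ = 8FD/(πd³) = 8·1100·39.0/(π·5.2³) = 343200/441.73 = 776.94 MPa
τ_max = K·τ₀ = 1.1974 × 776.94 = 930.3 MPa

930 MPa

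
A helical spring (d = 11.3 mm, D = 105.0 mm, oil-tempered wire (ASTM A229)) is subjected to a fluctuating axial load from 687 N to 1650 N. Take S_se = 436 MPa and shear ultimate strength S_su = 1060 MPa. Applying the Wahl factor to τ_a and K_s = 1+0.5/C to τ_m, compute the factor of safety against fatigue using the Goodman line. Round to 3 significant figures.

C = D/d = 105.0/11.3 = 9.2920; K_W = (4C−1)/(4C−4)+0.615/C = 1.1566; K_s = 1+0.5/C = 1.0538
F_a = (F_max−F_min)/2 = 481.5 N; F_m = (F_max+F_min)/2 = 1168.5 N
τ_a = K_W·8F_aD/(πd³) = 1.1566 × 89.226 = 103.2 MPa
τ_m = K_s·8F_mD/(πd³) = 1.0538 × 216.53 = 228.18 MPa
Goodman: 1/n_f = τ_a/S_se + τ_m/S_su = 103.2/436 + 228.18/1060 = 0.23670 + 0.21527 = 0.45197
n_f = 1/0.45197 = 2.213

2.21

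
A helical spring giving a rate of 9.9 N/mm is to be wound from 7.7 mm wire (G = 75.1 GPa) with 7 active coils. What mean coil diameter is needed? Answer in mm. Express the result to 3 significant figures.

78.1 mm

D = (Gd⁴/(8N_a·k))^(1/3) = (75.1×10³·7.7⁴/(8·7·9.9))^(1/3)
  = (476189)^(1/3) = 78.0896 mm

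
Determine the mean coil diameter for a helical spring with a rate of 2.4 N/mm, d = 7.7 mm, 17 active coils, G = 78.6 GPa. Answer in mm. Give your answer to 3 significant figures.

94.6 mm

D = (Gd⁴/(8N_a·k))^(1/3) = (78.6×10³·7.7⁴/(8·17·2.4))^(1/3)
  = (846516)^(1/3) = 94.5972 mm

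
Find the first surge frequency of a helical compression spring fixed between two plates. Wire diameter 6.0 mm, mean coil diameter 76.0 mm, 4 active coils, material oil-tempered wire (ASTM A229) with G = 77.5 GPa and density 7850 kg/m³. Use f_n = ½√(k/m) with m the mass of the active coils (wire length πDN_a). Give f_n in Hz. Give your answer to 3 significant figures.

k = Gd⁴/(8D³N_a) = (77.5×10³)(6.0⁴)/(8·76.0³·4) = 7.1502 N/mm = 7150.2 N/m
Wire length L = πDN_a = π·76.0·4 = 955.04 mm
m = ρ·(πd²/4)·L = 7850 × 28.274×10⁻⁶ m² × 0.95504 m = 0.21198 kg
f_n = ½√(k/m) = 0.5·√(7150.2/0.21198) = 0.5·√(33731) = 91.83 Hz

91.8 Hz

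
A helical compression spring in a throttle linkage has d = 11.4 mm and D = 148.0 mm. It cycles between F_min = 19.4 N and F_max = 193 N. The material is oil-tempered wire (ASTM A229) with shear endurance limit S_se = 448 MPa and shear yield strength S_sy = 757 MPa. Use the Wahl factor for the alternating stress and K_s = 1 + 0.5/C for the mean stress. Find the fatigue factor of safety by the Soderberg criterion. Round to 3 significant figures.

10.9

C = D/d = 148.0/11.4 = 12.9825; K_W = (4C−1)/(4C−4)+0.615/C = 1.1100; K_s = 1+0.5/C = 1.0385
F_a = (F_max−F_min)/2 = 86.8 N; F_m = (F_max+F_min)/2 = 106.2 N
τ_a = K_W·8F_aD/(πd³) = 1.1100 × 22.08 = 24.508 MPa
τ_m = K_s·8F_mD/(πd³) = 1.0385 × 27.015 = 28.056 MPa
Soderberg: 1/n_f = τ_a/S_se + τ_m/S_sy = 24.508/448 + 28.056/757 = 0.05471 + 0.03706 = 0.091768
n_f = 1/0.091768 = 10.9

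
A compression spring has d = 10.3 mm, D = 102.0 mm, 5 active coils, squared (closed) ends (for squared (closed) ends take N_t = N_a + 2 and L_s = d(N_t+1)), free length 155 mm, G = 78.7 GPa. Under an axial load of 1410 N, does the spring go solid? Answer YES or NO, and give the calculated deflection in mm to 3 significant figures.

NO, δ = 67.6 mm

k = Gd⁴/(8D³N_a) = (78.7×10³)(10.3⁴)/(8·102.0³·5) = 20.867 N/mm
N_t = 7; L_s = 10.3·8 = 82.4 mm; δ_solid = L₀ − L_s = 155 − 82.4 = 72.6 mm
δ = F/k = 1410/20.867 = 67.57 mm
δ < δ_solid → spring does not go solid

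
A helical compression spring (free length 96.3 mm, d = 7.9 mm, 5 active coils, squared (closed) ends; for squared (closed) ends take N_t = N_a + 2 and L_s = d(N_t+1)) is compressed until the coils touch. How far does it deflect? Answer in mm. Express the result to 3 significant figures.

N_t = 7; L_s = 7.9·8 = 63.2 mm
δ_solid = L₀ − L_s = 96.3 − 63.2 = 33.1 mm

33.1 mm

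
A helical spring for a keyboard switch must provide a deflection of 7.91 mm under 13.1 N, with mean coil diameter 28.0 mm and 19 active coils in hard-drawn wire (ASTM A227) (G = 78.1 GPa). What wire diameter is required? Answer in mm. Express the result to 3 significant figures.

2.90 mm

Required rate k = F/δ = 13.1/7.91 = 1.6561 N/mm
d = (8D³N_a·k / G)^(1/4) = (8·28.0³·19·1.6561 / (78.1×10³))^0.25
  = (70.756)^0.25 = 2.9003 mm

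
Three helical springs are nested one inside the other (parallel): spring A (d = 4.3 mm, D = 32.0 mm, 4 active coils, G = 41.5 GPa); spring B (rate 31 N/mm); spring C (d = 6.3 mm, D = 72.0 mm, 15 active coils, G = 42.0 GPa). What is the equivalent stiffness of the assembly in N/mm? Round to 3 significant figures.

46.0 N/mm

k_A = Gd⁴/(8D³N_a) = (41.5×10³)(4.3⁴)/(8·32.0³·4) = 13.531 N/mm
k_C = Gd⁴/(8D³N_a) = (42.0×10³)(6.3⁴)/(8·72.0³·15) = 1.4772 N/mm
Parallel: k_eq = 13.531 + 31 + 1.4772 = 46.008 N/mm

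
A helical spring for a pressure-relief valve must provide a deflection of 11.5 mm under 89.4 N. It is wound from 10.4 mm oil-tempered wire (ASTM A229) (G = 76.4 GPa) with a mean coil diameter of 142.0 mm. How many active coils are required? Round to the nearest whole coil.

Required rate k = F/δ = 89.4/11.5 = 7.7739 N/mm
N_a = Gd⁴/(8D³k) = (76.4×10³ × 10.4⁴)/(8 × 142.0³ × 7.7739)
    = 8.93772e+08 / 1.78072e+08 = 5.019 → 5 coils

5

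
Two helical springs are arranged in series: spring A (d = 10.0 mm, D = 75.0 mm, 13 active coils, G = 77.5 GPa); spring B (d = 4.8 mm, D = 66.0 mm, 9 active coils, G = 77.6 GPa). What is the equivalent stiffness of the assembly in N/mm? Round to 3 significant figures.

k_A = Gd⁴/(8D³N_a) = (77.5×10³)(10.0⁴)/(8·75.0³·13) = 17.664 N/mm
k_B = Gd⁴/(8D³N_a) = (77.6×10³)(4.8⁴)/(8·66.0³·9) = 1.99 N/mm
Series: 1/k_eq = 1/17.664 + 1/1.99 = 0.55911; k_eq = 1.7885 N/mm

1.79 N/mm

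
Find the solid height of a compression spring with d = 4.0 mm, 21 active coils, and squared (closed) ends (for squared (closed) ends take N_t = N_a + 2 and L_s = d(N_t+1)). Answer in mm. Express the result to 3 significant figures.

96.0 mm

squared (closed) ends: N_t = N_a + 2 = 21 + 2 = 23
L_s = d·(N_t+1) = 4.0 × 24 = 96 mm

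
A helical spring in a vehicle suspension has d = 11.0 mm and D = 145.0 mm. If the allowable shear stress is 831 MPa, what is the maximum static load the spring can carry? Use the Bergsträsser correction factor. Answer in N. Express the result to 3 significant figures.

C = D/d = 145.0/11.0 = 13.1818
K_B = (4C+2)/(4C−3) = 54.727/49.727 = 1.1005
τ_max = K·8FD/(πd³) → F_max = τ_allow·πd³/(8DK)
F_max = 831·π·11.0³/(8·145.0·1.1005) = 3.4748e+06/1276.6 = 2721.8 N

2720 N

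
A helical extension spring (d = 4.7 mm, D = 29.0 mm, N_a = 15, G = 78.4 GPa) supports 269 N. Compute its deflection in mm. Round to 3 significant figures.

k = Gd⁴/(8D³N_a) = (78.4×10³)(4.7⁴)/(8·29.0³·15) = 13.072 N/mm
δ = F/k = 269 / 13.072 = 20.579 mm

20.6 mm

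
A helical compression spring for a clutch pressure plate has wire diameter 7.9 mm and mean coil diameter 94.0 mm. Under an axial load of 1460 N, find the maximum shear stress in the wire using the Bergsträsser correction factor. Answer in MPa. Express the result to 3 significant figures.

788 MPa

Spring index C = D/d = 94.0/7.9 = 11.8987
K_B = (4C+2)/(4C−3) = 49.595/44.595 = 1.1121
τ₀ = 8FD/(πd³) = 8·1460·94.0/(π·7.9³) = 1.09792e+06/1548.9 = 708.83 MPa
τ_max = K·τ₀ = 1.1121 × 708.83 = 788.3 MPa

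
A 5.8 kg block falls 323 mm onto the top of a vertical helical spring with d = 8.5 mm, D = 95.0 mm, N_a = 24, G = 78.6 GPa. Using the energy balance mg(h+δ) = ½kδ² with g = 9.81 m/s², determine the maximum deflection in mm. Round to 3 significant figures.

k = Gd⁴/(8D³N_a) = (78.6×10³)(8.5⁴)/(8·95.0³·24) = 2.4924 N/mm
W = mg = 5.8 × 9.81 = 56.898 N
½kδ² − Wδ − Wh = 0 → δ = (W + √(W² + 2kWh))/k
δ = (56.898 + √(3237.4 + 91612.7))/2.4924 = (56.898 + 307.98)/2.4924 = 146.39 mm

146 mm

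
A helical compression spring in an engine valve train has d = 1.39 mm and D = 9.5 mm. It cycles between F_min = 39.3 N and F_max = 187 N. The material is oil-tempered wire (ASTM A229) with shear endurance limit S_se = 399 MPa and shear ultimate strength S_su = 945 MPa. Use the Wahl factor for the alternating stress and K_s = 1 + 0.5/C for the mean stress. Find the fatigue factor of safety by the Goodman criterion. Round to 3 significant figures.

C = D/d = 9.5/1.39 = 6.8345; K_W = (4C−1)/(4C−4)+0.615/C = 1.2185; K_s = 1+0.5/C = 1.0732
F_a = (F_max−F_min)/2 = 73.85 N; F_m = (F_max+F_min)/2 = 113.15 N
τ_a = K_W·8F_aD/(πd³) = 1.2185 × 665.23 = 810.6 MPa
τ_m = K_s·8F_mD/(πd³) = 1.0732 × 1019.2 = 1093.8 MPa
Goodman: 1/n_f = τ_a/S_se + τ_m/S_su = 810.6/399 + 1093.8/945 = 2.03158 + 1.15746 = 3.189
n_f = 1/3.189 = 0.3136

0.314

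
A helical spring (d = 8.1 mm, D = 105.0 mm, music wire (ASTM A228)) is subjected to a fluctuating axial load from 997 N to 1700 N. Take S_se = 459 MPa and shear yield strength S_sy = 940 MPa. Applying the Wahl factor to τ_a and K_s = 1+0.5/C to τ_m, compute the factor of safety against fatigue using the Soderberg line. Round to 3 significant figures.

C = D/d = 105.0/8.1 = 12.9630; K_W = (4C−1)/(4C−4)+0.615/C = 1.1101; K_s = 1+0.5/C = 1.0386
F_a = (F_max−F_min)/2 = 351.5 N; F_m = (F_max+F_min)/2 = 1348.5 N
τ_a = K_W·8F_aD/(πd³) = 1.1101 × 176.85 = 196.33 MPa
τ_m = K_s·8F_mD/(πd³) = 1.0386 × 678.46 = 704.63 MPa
Soderberg: 1/n_f = τ_a/S_se + τ_m/S_sy = 196.33/459 + 704.63/940 = 0.42772 + 0.74961 = 1.1773
n_f = 1/1.1773 = 0.8494

0.849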